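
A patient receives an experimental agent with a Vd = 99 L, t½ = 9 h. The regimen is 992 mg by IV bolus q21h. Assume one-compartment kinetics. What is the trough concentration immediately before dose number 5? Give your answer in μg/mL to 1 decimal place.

f = (1/2)^(τ/t½) = (1/2)^(21/9) ≈ 0.1984.
C₀ = D/Vd = 992/99 ≈ 10.020 μg/mL.
Before the 5th dose, 4 doses have been given. Superposition: Cmin = C₀·(f + f² + … + f^4).
≈ 10.020 × (0.1984 + 0.0394 + 0.0078 + 0.0015) ≈ 10.020 × 0.2471 ≈ 2.476 μg/mL.

2.5 μg/mL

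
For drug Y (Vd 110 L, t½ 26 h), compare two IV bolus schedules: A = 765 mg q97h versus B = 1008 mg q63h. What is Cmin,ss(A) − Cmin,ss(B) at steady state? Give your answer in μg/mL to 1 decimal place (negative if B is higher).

-1.5 μg/mL

Regimen A: f = (1/2)^(97/26) ≈ 0.0753; Cmin,ss = (765/110)·f/(1−f) ≈ 0.566 μg/mL.
Regimen B: f = (1/2)^(63/26) ≈ 0.1865; Cmin,ss = (1008/110)·f/(1−f) ≈ 2.101 μg/mL.
Difference ≈ 0.566 − 2.101 ≈ -1.535 μg/mL.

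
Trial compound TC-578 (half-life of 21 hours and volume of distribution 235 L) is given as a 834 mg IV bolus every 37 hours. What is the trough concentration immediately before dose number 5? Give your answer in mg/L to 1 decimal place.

1.5 mg/L

f = (1/2)^(τ/t½) = (1/2)^(37/21) ≈ 0.2949.
C₀ = D/Vd = 834/235 ≈ 3.549 mg/L.
Before the 5th dose, 4 doses have been given. Superposition: Cmin = C₀·(f + f² + … + f^4).
≈ 3.549 × (0.2949 + 0.0870 + 0.0256 + 0.0076) ≈ 3.549 × 0.4151 ≈ 1.473 mg/L.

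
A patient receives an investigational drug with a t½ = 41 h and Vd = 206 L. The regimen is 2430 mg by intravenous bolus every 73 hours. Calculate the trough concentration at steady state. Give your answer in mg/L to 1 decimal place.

Over one 73-h interval, 73/41 ≈ 1.7805 half-lives elapse, leaving f ≈ 0.2911 of each dose.
Accumulation ratio R = 1/(1 − f) ≈ 1/0.7089 ≈ 1.4106.
Single-dose peak C₀ = D/Vd = 2430/206 ≈ 11.796 mg/L.
Cmax,ss = C₀/(1 − f) ≈ 11.796/0.7089 ≈ 16.640 mg/L.
Steady-state trough Cmin,ss = Cmax,ss·f ≈ 16.640 × 0.2911 ≈ 4.844 mg/L.

4.8 mg/L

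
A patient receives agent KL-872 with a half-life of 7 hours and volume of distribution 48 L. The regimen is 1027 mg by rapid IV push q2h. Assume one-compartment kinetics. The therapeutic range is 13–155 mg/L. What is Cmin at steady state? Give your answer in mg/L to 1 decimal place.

97.7 mg/L

k = ln2/t½ = ln2/7 ≈ 0.099021 h⁻¹; fraction remaining f = e^(−kτ) = e^(−0.099021×2) ≈ 0.8203.
Single-dose peak C₀ = D/Vd = 1027/48 ≈ 21.396 mg/L.
Steady-state trough Cmin,ss = C₀·f/(1−f) ≈ 21.396 × 0.8203/0.1797 ≈ 97.669 mg/L.
Trough 97.7 mg/L vs MEC 13 mg/L: adequate.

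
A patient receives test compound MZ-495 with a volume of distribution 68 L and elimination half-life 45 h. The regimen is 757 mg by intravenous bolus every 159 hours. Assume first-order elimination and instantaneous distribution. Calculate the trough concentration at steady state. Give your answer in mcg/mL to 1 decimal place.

1.1 mcg/mL

τ/t½ = 159/45 ≈ 3.5333, so fraction remaining f = (1/2)^(159/45) ≈ 0.0864.
At steady state, accumulation factor R = 1/(1 − e^(−kτ)) ≈ 1.0946.
Each bolus raises the concentration by D/Vd = 757/68 ≈ 11.132 mcg/mL.
Steady-state peak Cmax,ss = C₀·R ≈ 11.132 × 1.0946 ≈ 12.185 mcg/mL.
One interval later, Cmin,ss = Cmax,ss·e^(−kτ) ≈ 12.185 × 0.0864 ≈ 1.053 mcg/mL.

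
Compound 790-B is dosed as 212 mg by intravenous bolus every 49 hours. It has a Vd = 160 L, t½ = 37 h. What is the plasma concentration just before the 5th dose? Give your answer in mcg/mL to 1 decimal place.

0.9 mcg/mL

f = (1/2)^(τ/t½) = (1/2)^(49/37) ≈ 0.3993.
C₀ = D/Vd = 212/160 ≈ 1.325 mcg/mL.
Before the 5th dose, 4 doses have been given. Superposition: Cmin = C₀·(f + f² + … + f^4).
≈ 1.325 × (0.3993 + 0.1594 + 0.0637 + 0.0254) ≈ 1.325 × 0.6478 ≈ 0.858 mcg/mL.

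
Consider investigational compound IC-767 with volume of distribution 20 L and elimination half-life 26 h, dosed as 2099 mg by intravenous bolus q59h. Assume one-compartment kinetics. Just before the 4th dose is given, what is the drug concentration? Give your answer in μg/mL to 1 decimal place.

f = (1/2)^(τ/t½) = (1/2)^(59/26) ≈ 0.2074.
C₀ = D/Vd = 2099/20 ≈ 104.950 μg/mL.
Before the 4th dose, 3 doses have been given. Superposition: Cmin = C₀·(f + f² + … + f^3).
≈ 104.950 × (0.2074 + 0.0430 + 0.0089) ≈ 104.950 × 0.2593 ≈ 27.214 μg/mL.

27.2 μg/mL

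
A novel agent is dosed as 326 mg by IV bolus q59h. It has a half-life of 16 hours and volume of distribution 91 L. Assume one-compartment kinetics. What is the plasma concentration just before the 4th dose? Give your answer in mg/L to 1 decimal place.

0.3 mg/L

f = (1/2)^(τ/t½) = (1/2)^(59/16) ≈ 0.0776.
C₀ = D/Vd = 326/91 ≈ 3.582 mg/L.
Before the 4th dose, 3 doses have been given. Superposition: Cmin = C₀·(f + f² + … + f^3).
≈ 3.582 × (0.0776 + 0.0060 + 0.0005) ≈ 3.582 × 0.0841 ≈ 0.301 mg/L.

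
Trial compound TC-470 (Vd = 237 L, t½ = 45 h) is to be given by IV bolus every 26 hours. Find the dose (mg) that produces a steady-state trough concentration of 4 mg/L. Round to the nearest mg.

467 mg

τ/t½ = 26/45 ≈ 0.57778, so f = (1/2)^(26/45) ≈ 0.669995.
Cmin,ss = (D/Vd)·f/(1−f), so D = Cmin,ss·Vd·(1−f)/f.
D = 4 × 237 × (1−f)/f ≈ 4 × 237 × 0.49255 ≈ 466.94 mg.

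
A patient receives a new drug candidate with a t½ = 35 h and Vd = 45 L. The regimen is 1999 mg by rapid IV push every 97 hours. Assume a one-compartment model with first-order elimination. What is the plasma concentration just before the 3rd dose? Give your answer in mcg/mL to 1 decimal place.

f = (1/2)^(τ/t½) = (1/2)^(97/35) ≈ 0.1465.
C₀ = D/Vd = 1999/45 ≈ 44.422 mcg/mL.
Before the 3rd dose, 2 doses have been given. Superposition: Cmin = C₀·(f + f²).
≈ 44.422 × (0.1465 + 0.0215) ≈ 44.422 × 0.1680 ≈ 7.463 mcg/mL.

7.5 mcg/mL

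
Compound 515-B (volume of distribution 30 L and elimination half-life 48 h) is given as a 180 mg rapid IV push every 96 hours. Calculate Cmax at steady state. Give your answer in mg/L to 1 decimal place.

τ = 96 h = 2 half-lives, so f = (1/2)^2 = 0.25.
At steady state, R = 1/(1 − 0.25) = 4/3.
Single-dose peak C₀ = D/Vd = 180/30 = 6 mg/L.
Steady-state peak Cmax,ss = C₀·R = 6 × 4/3 ≈ 8.000 mg/L.

8.0 mg/L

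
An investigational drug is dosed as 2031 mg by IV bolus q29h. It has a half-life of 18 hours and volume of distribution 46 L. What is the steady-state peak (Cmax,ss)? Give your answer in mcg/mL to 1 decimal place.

65.6 mcg/mL

k = ln2/t½ = ln2/18 ≈ 0.038508 h⁻¹; fraction remaining f = e^(−kτ) = e^(−0.038508×29) ≈ 0.3273.
At steady state, accumulation factor R = 1/(1 − e^(−kτ)) ≈ 1.4865.
Each bolus raises the concentration by D/Vd = 2031/46 ≈ 44.152 mcg/mL.
Cmax,ss = C₀/(1 − f) ≈ 44.152/0.6727 ≈ 65.634 mcg/mL.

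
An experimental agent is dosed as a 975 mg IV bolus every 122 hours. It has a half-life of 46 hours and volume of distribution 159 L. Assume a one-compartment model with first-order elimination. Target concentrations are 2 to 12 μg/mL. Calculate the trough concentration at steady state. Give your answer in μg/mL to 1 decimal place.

Over one 122-h interval, 122/46 ≈ 2.6522 half-lives elapse, leaving f ≈ 0.1591 of each dose.
Accumulation ratio R = 1/(1 − f) ≈ 1/0.8409 ≈ 1.1892.
Single-dose peak C₀ = D/Vd = 975/159 ≈ 6.132 μg/mL.
Steady-state peak Cmax,ss = C₀·R ≈ 6.132 × 1.1892 ≈ 7.292 μg/mL.
Steady-state trough Cmin,ss = Cmax,ss·f ≈ 7.292 × 0.1591 ≈ 1.160 μg/mL.
Trough 1.2 μg/mL vs MEC 2 μg/mL: subtherapeutic.

1.2 μg/mL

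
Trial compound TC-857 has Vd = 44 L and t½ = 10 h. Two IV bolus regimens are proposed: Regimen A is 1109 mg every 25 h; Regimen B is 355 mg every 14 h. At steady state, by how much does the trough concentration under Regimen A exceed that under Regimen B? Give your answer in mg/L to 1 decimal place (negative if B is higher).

Regimen A: f = (1/2)^(25/10) ≈ 0.1768; Cmin,ss = (1109/44)·f/(1−f) ≈ 5.413 mg/L.
Regimen B: f = (1/2)^(14/10) ≈ 0.3789; Cmin,ss = (355/44)·f/(1−f) ≈ 4.922 mg/L.
Difference ≈ 5.413 − 4.922 ≈ 0.491 mg/L.

0.5 mg/L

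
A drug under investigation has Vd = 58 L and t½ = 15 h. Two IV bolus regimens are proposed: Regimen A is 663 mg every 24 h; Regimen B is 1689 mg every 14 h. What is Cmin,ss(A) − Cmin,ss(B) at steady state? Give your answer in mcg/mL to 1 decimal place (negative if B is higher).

-26.4 mcg/mL

Regimen A: f = (1/2)^(24/15) ≈ 0.3299; Cmin,ss = (663/58)·f/(1−f) ≈ 5.628 mcg/mL.
Regimen B: f = (1/2)^(14/15) ≈ 0.5236; Cmin,ss = (1689/58)·f/(1−f) ≈ 32.006 mcg/mL.
Difference ≈ 5.628 − 32.006 ≈ -26.378 mcg/mL.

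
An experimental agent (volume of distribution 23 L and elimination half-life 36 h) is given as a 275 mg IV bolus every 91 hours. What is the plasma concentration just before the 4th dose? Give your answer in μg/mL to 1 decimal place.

2.5 μg/mL

f = (1/2)^(τ/t½) = (1/2)^(91/36) ≈ 0.1734.
C₀ = D/Vd = 275/23 ≈ 11.957 μg/mL.
Before the 4th dose, 3 doses have been given. Superposition: Cmin = C₀·(f + f² + … + f^3).
≈ 11.957 × (0.1734 + 0.0301 + 0.0052) ≈ 11.957 × 0.2087 ≈ 2.495 μg/mL.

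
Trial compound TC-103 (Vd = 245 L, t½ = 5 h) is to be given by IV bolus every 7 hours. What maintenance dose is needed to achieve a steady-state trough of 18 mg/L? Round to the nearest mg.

7228 mg

τ/t½ = 7/5 ≈ 1.4, so f = (1/2)^(7/5) ≈ 0.378929.
Cmin,ss = (D/Vd)·f/(1−f), so D = Cmin,ss·Vd·(1−f)/f.
D = 18 × 245 × (1−f)/f ≈ 18 × 245 × 1.63902 ≈ 7228.08 mg.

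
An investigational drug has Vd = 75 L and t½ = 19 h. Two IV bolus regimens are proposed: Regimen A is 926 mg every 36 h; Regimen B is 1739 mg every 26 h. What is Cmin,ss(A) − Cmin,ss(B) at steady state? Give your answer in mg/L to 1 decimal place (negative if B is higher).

-10.1 mg/L

Regimen A: f = (1/2)^(36/19) ≈ 0.2689; Cmin,ss = (926/75)·f/(1−f) ≈ 4.541 mg/L.
Regimen B: f = (1/2)^(26/19) ≈ 0.3873; Cmin,ss = (1739/75)·f/(1−f) ≈ 14.657 mg/L.
Difference ≈ 4.541 − 14.657 ≈ -10.116 mg/L.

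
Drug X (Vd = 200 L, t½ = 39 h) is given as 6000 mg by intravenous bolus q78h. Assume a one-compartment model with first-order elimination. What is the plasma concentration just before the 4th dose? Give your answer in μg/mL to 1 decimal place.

f = (1/2)^(τ/t½) = (1/2)^(78/39) ≈ 0.2500.
C₀ = D/Vd = 6000/200 ≈ 30.000 μg/mL.
Before the 4th dose, 3 doses have been given. Superposition: Cmin = C₀·(f + f² + … + f^3).
≈ 30.000 × (0.2500 + 0.0625 + 0.0156) ≈ 30.000 × 0.3281 ≈ 9.843 μg/mL.

9.8 μg/mL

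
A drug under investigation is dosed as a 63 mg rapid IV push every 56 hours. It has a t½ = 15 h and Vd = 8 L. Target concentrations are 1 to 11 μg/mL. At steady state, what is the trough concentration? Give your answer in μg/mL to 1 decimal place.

k = ln2/t½ = ln2/15 ≈ 0.046210 h⁻¹; fraction remaining f = e^(−kτ) = e^(−0.046210×56) ≈ 0.0752.
Accumulation ratio R = 1/(1 − f) ≈ 1/0.9248 ≈ 1.0813.
Single-dose peak C₀ = D/Vd = 63/8 ≈ 7.875 μg/mL.
Cmax,ss = C₀/(1 − f) ≈ 7.875/0.9248 ≈ 8.515 μg/mL.
One interval later, Cmin,ss = Cmax,ss·e^(−kτ) ≈ 8.515 × 0.0752 ≈ 0.640 μg/mL.
Trough 0.6 μg/mL vs MEC 1 μg/mL: subtherapeutic.

0.6 μg/mL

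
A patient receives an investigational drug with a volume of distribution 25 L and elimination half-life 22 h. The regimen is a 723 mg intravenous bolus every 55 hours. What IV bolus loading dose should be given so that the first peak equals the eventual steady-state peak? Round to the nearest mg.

878 mg

f = (1/2)^(55/22) ≈ 0.176777; accumulation ratio R = 1/(1−f) ≈ 1.21474.
Loading dose to hit Cmax,ss on first dose: D_load = D_maint·R ≈ 723 × 1.21474 ≈ 878.26 mg.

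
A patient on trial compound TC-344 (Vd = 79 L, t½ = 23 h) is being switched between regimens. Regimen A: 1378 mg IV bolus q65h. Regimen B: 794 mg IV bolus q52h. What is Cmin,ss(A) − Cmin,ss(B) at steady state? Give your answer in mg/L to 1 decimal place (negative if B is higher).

0.2 mg/L

Regimen A: f = (1/2)^(65/23) ≈ 0.1410; Cmin,ss = (1378/79)·f/(1−f) ≈ 2.863 mg/L.
Regimen B: f = (1/2)^(52/23) ≈ 0.2086; Cmin,ss = (794/79)·f/(1−f) ≈ 2.649 mg/L.
Difference ≈ 2.863 − 2.649 ≈ 0.214 mg/L.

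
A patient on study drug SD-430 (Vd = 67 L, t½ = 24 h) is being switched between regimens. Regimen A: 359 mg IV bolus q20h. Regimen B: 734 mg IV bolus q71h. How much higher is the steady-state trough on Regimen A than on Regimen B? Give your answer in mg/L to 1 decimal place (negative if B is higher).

Regimen A: f = (1/2)^(20/24) ≈ 0.5612; Cmin,ss = (359/67)·f/(1−f) ≈ 6.853 mg/L.
Regimen B: f = (1/2)^(71/24) ≈ 0.1287; Cmin,ss = (734/67)·f/(1−f) ≈ 1.618 mg/L.
Difference ≈ 6.853 − 1.618 ≈ 5.235 mg/L.

5.2 mg/L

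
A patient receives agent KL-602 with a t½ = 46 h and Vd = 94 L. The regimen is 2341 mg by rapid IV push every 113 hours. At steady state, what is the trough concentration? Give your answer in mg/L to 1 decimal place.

5.5 mg/L

τ/t½ = 113/46 ≈ 2.4565, so fraction remaining f = (1/2)^(113/46) ≈ 0.1822.
Accumulation ratio R = 1/(1 − f) ≈ 1/0.8178 ≈ 1.2228.
Single-dose peak C₀ = D/Vd = 2341/94 ≈ 24.904 mg/L.
Steady-state peak Cmax,ss = C₀·R ≈ 24.904 × 1.2228 ≈ 30.453 mg/L.
One interval later, Cmin,ss = Cmax,ss·e^(−kτ) ≈ 30.453 × 0.1822 ≈ 5.549 mg/L.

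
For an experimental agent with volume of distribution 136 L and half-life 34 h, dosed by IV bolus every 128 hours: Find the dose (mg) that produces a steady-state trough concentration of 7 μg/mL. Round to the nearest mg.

11988 mg

τ/t½ = 128/34 ≈ 3.7647, so f = (1/2)^(128/34) ≈ 0.073572.
Cmin,ss = (D/Vd)·f/(1−f), so D = Cmin,ss·Vd·(1−f)/f.
D = 7 × 136 × (1−f)/f ≈ 7 × 136 × 12.59213 ≈ 11987.71 mg.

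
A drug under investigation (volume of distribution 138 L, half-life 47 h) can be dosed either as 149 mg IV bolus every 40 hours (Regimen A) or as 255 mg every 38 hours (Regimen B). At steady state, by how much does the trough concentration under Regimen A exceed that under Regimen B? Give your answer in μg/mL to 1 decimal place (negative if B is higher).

-1.1 μg/mL

Regimen A: f = (1/2)^(40/47) ≈ 0.5544; Cmin,ss = (149/138)·f/(1−f) ≈ 1.343 μg/mL.
Regimen B: f = (1/2)^(38/47) ≈ 0.5710; Cmin,ss = (255/138)·f/(1−f) ≈ 2.459 μg/mL.
Difference ≈ 1.343 − 2.459 ≈ -1.116 μg/mL.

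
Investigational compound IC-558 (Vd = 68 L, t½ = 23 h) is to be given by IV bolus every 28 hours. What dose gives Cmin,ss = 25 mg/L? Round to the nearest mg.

τ/t½ = 28/23 ≈ 1.2174, so f = (1/2)^(28/23) ≈ 0.430060.
Cmin,ss = (D/Vd)·f/(1−f), so D = Cmin,ss·Vd·(1−f)/f.
D = 25 × 68 × (1−f)/f ≈ 25 × 68 × 1.32526 ≈ 2252.94 mg.

2253 mg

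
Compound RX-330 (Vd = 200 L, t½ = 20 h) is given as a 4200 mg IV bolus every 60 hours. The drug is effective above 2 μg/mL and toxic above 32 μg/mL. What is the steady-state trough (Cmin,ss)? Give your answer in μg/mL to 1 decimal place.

3.0 μg/mL

τ = 60 h = 3 half-lives, so f = (1/2)^3 = 0.125.
Accumulation ratio R = 1/(1 − f) = 1/0.875 = 8/7.
Single-dose peak C₀ = D/Vd = 4200/200 = 21 μg/mL.
Steady-state peak Cmax,ss = C₀·R = 21 × 8/7 ≈ 24.000 μg/mL.
Steady-state trough Cmin,ss = Cmax,ss·f ≈ 24.000 × 0.125 ≈ 3.000 μg/mL.
Trough 3.0 μg/mL vs MEC 2 μg/mL: adequate.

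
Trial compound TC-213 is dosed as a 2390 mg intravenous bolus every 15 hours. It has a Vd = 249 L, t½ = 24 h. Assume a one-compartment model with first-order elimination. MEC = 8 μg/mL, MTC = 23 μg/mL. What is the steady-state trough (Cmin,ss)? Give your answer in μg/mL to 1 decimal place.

Over one 15-h interval, 15/24 ≈ 0.625 half-lives elapse, leaving f ≈ 0.6484 of each dose.
Single-dose peak C₀ = D/Vd = 2390/249 ≈ 9.598 μg/mL.
Steady-state trough Cmin,ss = C₀·f/(1−f) ≈ 9.598 × 0.6484/0.3516 ≈ 17.700 μg/mL.
Trough 17.7 μg/mL vs MEC 8 μg/mL: adequate.

17.7 μg/mL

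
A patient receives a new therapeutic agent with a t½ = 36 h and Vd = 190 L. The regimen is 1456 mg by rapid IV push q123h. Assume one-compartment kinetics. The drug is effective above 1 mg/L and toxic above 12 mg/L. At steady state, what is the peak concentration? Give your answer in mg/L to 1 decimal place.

k = ln2/t½ = ln2/36 ≈ 0.019254 h⁻¹; fraction remaining f = e^(−kτ) = e^(−0.019254×123) ≈ 0.0936.
Accumulation ratio R = 1/(1 − f) ≈ 1/0.9064 ≈ 1.1033.
Single-dose peak C₀ = D/Vd = 1456/190 ≈ 7.663 mg/L.
Steady-state peak Cmax,ss = C₀·R ≈ 7.663 × 1.1033 ≈ 8.455 mg/L.
Peak 8.5 mg/L vs MTC 12 mg/L: below toxic threshold.

8.5 mg/L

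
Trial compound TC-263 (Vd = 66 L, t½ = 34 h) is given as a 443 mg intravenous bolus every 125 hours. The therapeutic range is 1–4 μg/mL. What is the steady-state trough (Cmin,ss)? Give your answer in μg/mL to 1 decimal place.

Over one 125-h interval, 125/34 ≈ 3.6765 half-lives elapse, leaving f ≈ 0.0782 of each dose.
At steady state, accumulation factor R = 1/(1 − e^(−kτ)) ≈ 1.0848.
Each bolus raises the concentration by D/Vd = 443/66 ≈ 6.712 μg/mL.
Cmax,ss = C₀/(1 − f) ≈ 6.712/0.9218 ≈ 7.281 μg/mL.
One interval later, Cmin,ss = Cmax,ss·e^(−kτ) ≈ 7.281 × 0.0782 ≈ 0.569 μg/mL.
Trough 0.6 μg/mL vs MEC 1 μg/mL: subtherapeutic.

0.6 μg/mL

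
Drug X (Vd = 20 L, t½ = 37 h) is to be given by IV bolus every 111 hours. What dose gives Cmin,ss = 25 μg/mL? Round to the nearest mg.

τ/t½ = 111/37 ≈ 3, so f = (1/2)^(111/37) ≈ 0.125000.
Cmin,ss = (D/Vd)·f/(1−f), so D = Cmin,ss·Vd·(1−f)/f.
D = 25 × 20 × (1−f)/f ≈ 25 × 20 × 7.00000 ≈ 3500.00 mg.

3500 mg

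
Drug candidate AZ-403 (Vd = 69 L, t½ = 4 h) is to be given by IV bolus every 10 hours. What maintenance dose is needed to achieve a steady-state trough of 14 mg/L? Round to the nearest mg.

4499 mg

τ/t½ = 10/4 ≈ 2.5, so f = (1/2)^(10/4) ≈ 0.176777.
Cmin,ss = (D/Vd)·f/(1−f), so D = Cmin,ss·Vd·(1−f)/f.
D = 14 × 69 × (1−f)/f ≈ 14 × 69 × 4.65684 ≈ 4498.51 mg.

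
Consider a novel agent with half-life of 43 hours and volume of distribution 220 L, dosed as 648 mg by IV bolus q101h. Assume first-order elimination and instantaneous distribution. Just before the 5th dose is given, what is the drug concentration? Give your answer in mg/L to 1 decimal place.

f = (1/2)^(τ/t½) = (1/2)^(101/43) ≈ 0.1963.
C₀ = D/Vd = 648/220 ≈ 2.945 mg/L.
Before the 5th dose, 4 doses have been given. Superposition: Cmin = C₀·(f + f² + … + f^4).
≈ 2.945 × (0.1963 + 0.0385 + 0.0076 + 0.0015) ≈ 2.945 × 0.2439 ≈ 0.718 mg/L.

0.7 mg/L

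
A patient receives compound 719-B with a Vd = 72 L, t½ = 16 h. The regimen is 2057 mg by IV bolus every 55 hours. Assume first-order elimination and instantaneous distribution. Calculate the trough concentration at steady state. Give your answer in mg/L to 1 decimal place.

2.9 mg/L

Over one 55-h interval, 55/16 ≈ 3.4375 half-lives elapse, leaving f ≈ 0.0923 of each dose.
Single-dose peak C₀ = D/Vd = 2057/72 ≈ 28.569 mg/L.
Steady-state trough Cmin,ss = C₀·f/(1−f) ≈ 28.569 × 0.0923/0.9077 ≈ 2.905 mg/L.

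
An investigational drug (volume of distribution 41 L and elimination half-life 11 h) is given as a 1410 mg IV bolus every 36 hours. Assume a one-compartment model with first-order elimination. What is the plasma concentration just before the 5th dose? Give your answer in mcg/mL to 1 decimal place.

4.0 mcg/mL

f = (1/2)^(τ/t½) = (1/2)^(36/11) ≈ 0.1035.
C₀ = D/Vd = 1410/41 ≈ 34.390 mcg/mL.
Before the 5th dose, 4 doses have been given. Superposition: Cmin = C₀·(f + f² + … + f^4).
≈ 34.390 × (0.1035 + 0.0107 + 0.0011 + 0.0001) ≈ 34.390 × 0.1154 ≈ 3.969 mcg/mL.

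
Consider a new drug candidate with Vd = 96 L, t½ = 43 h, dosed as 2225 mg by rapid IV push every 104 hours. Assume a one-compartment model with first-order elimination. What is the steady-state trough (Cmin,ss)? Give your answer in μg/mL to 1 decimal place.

5.3 μg/mL

k = ln2/t½ = ln2/43 ≈ 0.016120 h⁻¹; fraction remaining f = e^(−kτ) = e^(−0.016120×104) ≈ 0.1870.
Each bolus raises the concentration by D/Vd = 2225/96 ≈ 23.177 μg/mL.
Steady-state trough Cmin,ss = C₀·f/(1−f) ≈ 23.177 × 0.1870/0.8130 ≈ 5.331 μg/mL.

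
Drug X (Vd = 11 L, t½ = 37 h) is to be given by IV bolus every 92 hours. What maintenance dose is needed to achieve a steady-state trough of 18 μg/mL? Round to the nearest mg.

τ/t½ = 92/37 ≈ 2.4865, so f = (1/2)^(92/37) ≈ 0.178440.
Cmin,ss = (D/Vd)·f/(1−f), so D = Cmin,ss·Vd·(1−f)/f.
D = 18 × 11 × (1−f)/f ≈ 18 × 11 × 4.60412 ≈ 911.62 mg.

912 mg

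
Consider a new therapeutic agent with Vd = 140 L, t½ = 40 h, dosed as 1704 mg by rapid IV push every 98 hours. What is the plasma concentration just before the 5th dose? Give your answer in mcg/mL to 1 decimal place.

2.7 mcg/mL

f = (1/2)^(τ/t½) = (1/2)^(98/40) ≈ 0.1830.
C₀ = D/Vd = 1704/140 ≈ 12.171 mcg/mL.
Before the 5th dose, 4 doses have been given. Superposition: Cmin = C₀·(f + f² + … + f^4).
≈ 12.171 × (0.1830 + 0.0335 + 0.0061 + 0.0011) ≈ 12.171 × 0.2237 ≈ 2.723 mcg/mL.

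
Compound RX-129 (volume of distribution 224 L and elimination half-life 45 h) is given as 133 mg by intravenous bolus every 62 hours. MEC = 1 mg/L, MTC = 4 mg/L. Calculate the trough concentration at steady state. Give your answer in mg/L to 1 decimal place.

Over one 62-h interval, 62/45 ≈ 1.3778 half-lives elapse, leaving f ≈ 0.3848 of each dose.
Single-dose peak C₀ = D/Vd = 133/224 ≈ 0.594 mg/L.
Steady-state trough Cmin,ss = C₀·f/(1−f) ≈ 0.594 × 0.3848/0.6152 ≈ 0.372 mg/L.
Trough 0.4 mg/L vs MEC 1 mg/L: subtherapeutic.

0.4 mg/L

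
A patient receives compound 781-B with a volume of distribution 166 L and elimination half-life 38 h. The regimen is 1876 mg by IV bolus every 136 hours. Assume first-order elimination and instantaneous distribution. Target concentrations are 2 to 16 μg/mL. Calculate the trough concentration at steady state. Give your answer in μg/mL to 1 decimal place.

τ/t½ = 136/38 ≈ 3.5789, so fraction remaining f = (1/2)^(136/38) ≈ 0.0837.
Each bolus raises the concentration by D/Vd = 1876/166 ≈ 11.301 μg/mL.
Steady-state trough Cmin,ss = C₀·f/(1−f) ≈ 11.301 × 0.0837/0.9163 ≈ 1.032 μg/mL.
Trough 1.0 μg/mL vs MEC 2 μg/mL: subtherapeutic.

1.0 μg/mL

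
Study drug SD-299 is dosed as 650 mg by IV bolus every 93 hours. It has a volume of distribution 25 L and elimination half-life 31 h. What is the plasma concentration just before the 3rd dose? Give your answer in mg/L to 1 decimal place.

3.7 mg/L

f = (1/2)^(τ/t½) = (1/2)^(93/31) ≈ 0.1250.
C₀ = D/Vd = 650/25 ≈ 26.000 mg/L.
Before the 3rd dose, 2 doses have been given. Superposition: Cmin = C₀·(f + f²).
≈ 26.000 × (0.1250 + 0.0156) ≈ 26.000 × 0.1406 ≈ 3.656 mg/L.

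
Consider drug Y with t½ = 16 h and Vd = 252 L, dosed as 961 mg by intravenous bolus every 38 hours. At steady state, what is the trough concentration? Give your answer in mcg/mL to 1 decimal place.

Over one 38-h interval, 38/16 ≈ 2.375 half-lives elapse, leaving f ≈ 0.1928 of each dose.
Accumulation ratio R = 1/(1 − f) ≈ 1/0.8072 ≈ 1.2389.
Each bolus raises the concentration by D/Vd = 961/252 ≈ 3.813 mcg/mL.
Cmax,ss = C₀/(1 − f) ≈ 3.813/0.8072 ≈ 4.724 mcg/mL.
Steady-state trough Cmin,ss = Cmax,ss·f ≈ 4.724 × 0.1928 ≈ 0.911 mcg/mL.

0.9 mcg/mL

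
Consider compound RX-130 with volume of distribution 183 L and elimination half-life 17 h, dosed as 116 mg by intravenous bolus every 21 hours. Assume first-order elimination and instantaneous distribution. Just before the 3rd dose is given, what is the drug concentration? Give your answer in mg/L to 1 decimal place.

f = (1/2)^(τ/t½) = (1/2)^(21/17) ≈ 0.4248.
C₀ = D/Vd = 116/183 ≈ 0.634 mg/L.
Before the 3rd dose, 2 doses have been given. Superposition: Cmin = C₀·(f + f²).
≈ 0.634 × (0.4248 + 0.1805) ≈ 0.634 × 0.6053 ≈ 0.384 mg/L.

0.4 mg/L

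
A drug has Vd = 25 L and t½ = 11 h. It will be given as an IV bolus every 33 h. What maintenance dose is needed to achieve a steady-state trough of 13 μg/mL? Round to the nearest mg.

2275 mg

τ/t½ = 33/11 ≈ 3, so f = (1/2)^(33/11) ≈ 0.125000.
Cmin,ss = (D/Vd)·f/(1−f), so D = Cmin,ss·Vd·(1−f)/f.
D = 13 × 25 × (1−f)/f ≈ 13 × 25 × 7.00000 ≈ 2275.00 mg.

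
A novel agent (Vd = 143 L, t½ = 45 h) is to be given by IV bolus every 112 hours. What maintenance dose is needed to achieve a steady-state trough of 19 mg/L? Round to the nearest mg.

12535 mg

τ/t½ = 112/45 ≈ 2.4889, so f = (1/2)^(112/45) ≈ 0.178143.
Cmin,ss = (D/Vd)·f/(1−f), so D = Cmin,ss·Vd·(1−f)/f.
D = 19 × 143 × (1−f)/f ≈ 19 × 143 × 4.61347 ≈ 12534.80 mg.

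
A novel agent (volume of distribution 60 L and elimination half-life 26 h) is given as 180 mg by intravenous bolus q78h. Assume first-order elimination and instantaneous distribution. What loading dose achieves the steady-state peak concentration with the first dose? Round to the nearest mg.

f = (1/2)^(78/26) ≈ 0.125000; accumulation ratio R = 1/(1−f) ≈ 1.14286.
Loading dose to hit Cmax,ss on first dose: D_load = D_maint·R ≈ 180 × 1.14286 ≈ 205.71 mg.

206 mg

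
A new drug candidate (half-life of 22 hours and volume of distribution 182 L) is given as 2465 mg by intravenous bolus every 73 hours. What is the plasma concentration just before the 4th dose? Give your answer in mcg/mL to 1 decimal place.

f = (1/2)^(τ/t½) = (1/2)^(73/22) ≈ 0.1003.
C₀ = D/Vd = 2465/182 ≈ 13.544 mcg/mL.
Before the 4th dose, 3 doses have been given. Superposition: Cmin = C₀·(f + f² + … + f^3).
≈ 13.544 × (0.1003 + 0.0101 + 0.0010) ≈ 13.544 × 0.1114 ≈ 1.509 mcg/mL.

1.5 mcg/mL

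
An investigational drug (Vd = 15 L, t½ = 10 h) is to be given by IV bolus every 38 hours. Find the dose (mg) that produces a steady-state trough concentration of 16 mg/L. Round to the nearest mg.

τ/t½ = 38/10 ≈ 3.8, so f = (1/2)^(38/10) ≈ 0.071794.
Cmin,ss = (D/Vd)·f/(1−f), so D = Cmin,ss·Vd·(1−f)/f.
D = 16 × 15 × (1−f)/f ≈ 16 × 15 × 12.92874 ≈ 3102.90 mg.

3103 mg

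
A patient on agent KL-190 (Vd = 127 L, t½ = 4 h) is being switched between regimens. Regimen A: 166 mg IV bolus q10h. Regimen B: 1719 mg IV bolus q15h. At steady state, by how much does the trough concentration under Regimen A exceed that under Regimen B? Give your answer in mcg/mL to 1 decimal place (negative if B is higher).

Regimen A: f = (1/2)^(10/4) ≈ 0.1768; Cmin,ss = (166/127)·f/(1−f) ≈ 0.281 mcg/mL.
Regimen B: f = (1/2)^(15/4) ≈ 0.0743; Cmin,ss = (1719/127)·f/(1−f) ≈ 1.086 mcg/mL.
Difference ≈ 0.281 − 1.086 ≈ -0.805 mcg/mL.

-0.8 mcg/mL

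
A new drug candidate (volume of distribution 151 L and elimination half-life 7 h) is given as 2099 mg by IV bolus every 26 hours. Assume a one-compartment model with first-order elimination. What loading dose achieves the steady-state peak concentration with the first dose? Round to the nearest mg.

2272 mg

f = (1/2)^(26/7) ≈ 0.076188; accumulation ratio R = 1/(1−f) ≈ 1.08247.
Loading dose to hit Cmax,ss on first dose: D_load = D_maint·R ≈ 2099 × 1.08247 ≈ 2272.10 mg.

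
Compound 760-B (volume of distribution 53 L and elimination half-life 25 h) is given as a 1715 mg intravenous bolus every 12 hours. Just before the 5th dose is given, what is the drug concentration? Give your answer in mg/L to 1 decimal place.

f = (1/2)^(τ/t½) = (1/2)^(12/25) ≈ 0.7170.
C₀ = D/Vd = 1715/53 ≈ 32.358 mg/L.
Before the 5th dose, 4 doses have been given. Superposition: Cmin = C₀·(f + f² + … + f^4).
≈ 32.358 × (0.7170 + 0.5141 + 0.3686 + 0.2643) ≈ 32.358 × 1.8640 ≈ 60.315 mg/L.

60.3 mg/L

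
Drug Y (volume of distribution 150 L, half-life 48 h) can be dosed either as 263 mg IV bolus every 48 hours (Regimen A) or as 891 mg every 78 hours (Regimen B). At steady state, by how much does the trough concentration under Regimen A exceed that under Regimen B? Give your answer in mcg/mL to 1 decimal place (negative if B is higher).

Regimen A: f = (1/2)^(48/48) ≈ 0.5000; Cmin,ss = (263/150)·f/(1−f) ≈ 1.753 mcg/mL.
Regimen B: f = (1/2)^(78/48) ≈ 0.3242; Cmin,ss = (891/150)·f/(1−f) ≈ 2.850 mcg/mL.
Difference ≈ 1.753 − 2.850 ≈ -1.097 mcg/mL.

-1.1 mcg/mL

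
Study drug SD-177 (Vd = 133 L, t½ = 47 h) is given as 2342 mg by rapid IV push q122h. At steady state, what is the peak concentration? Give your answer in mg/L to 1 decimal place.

21.1 mg/L

k = ln2/t½ = ln2/47 ≈ 0.014748 h⁻¹; fraction remaining f = e^(−kτ) = e^(−0.014748×122) ≈ 0.1654.
Accumulation ratio R = 1/(1 − f) ≈ 1/0.8346 ≈ 1.1982.
Each bolus raises the concentration by D/Vd = 2342/133 ≈ 17.609 mg/L.
Steady-state peak Cmax,ss = C₀·R ≈ 17.609 × 1.1982 ≈ 21.099 mg/L.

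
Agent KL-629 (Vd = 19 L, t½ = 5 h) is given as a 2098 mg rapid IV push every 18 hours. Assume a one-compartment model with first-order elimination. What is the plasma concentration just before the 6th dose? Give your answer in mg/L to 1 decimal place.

f = (1/2)^(τ/t½) = (1/2)^(18/5) ≈ 0.0825.
C₀ = D/Vd = 2098/19 ≈ 110.421 mg/L.
Before the 6th dose, 5 doses have been given. Superposition: Cmin = C₀·(f + f² + … + f^5).
≈ 110.421 × (0.0825 + 0.0068 + 0.0006 + 0.0000 + 0.0000) ≈ 110.421 × 0.0899 ≈ 9.927 mg/L.

9.9 mg/L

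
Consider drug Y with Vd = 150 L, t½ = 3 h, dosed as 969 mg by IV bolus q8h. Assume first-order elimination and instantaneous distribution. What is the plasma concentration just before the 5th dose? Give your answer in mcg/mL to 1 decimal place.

f = (1/2)^(τ/t½) = (1/2)^(8/3) ≈ 0.1575.
C₀ = D/Vd = 969/150 ≈ 6.460 mcg/mL.
Before the 5th dose, 4 doses have been given. Superposition: Cmin = C₀·(f + f² + … + f^4).
≈ 6.460 × (0.1575 + 0.0248 + 0.0039 + 0.0006) ≈ 6.460 × 0.1868 ≈ 1.207 mcg/mL.

1.2 mcg/mL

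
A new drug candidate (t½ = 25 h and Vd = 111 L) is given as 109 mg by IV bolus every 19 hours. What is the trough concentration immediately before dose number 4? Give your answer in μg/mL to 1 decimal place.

1.1 μg/mL

f = (1/2)^(τ/t½) = (1/2)^(19/25) ≈ 0.5905.
C₀ = D/Vd = 109/111 ≈ 0.982 μg/mL.
Before the 4th dose, 3 doses have been given. Superposition: Cmin = C₀·(f + f² + … + f^3).
≈ 0.982 × (0.5905 + 0.3487 + 0.2059) ≈ 0.982 × 1.1451 ≈ 1.124 μg/mL.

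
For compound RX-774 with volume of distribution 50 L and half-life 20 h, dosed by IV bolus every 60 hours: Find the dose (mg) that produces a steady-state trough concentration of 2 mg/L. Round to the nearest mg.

τ/t½ = 60/20 ≈ 3, so f = (1/2)^(60/20) ≈ 0.125000.
Cmin,ss = (D/Vd)·f/(1−f), so D = Cmin,ss·Vd·(1−f)/f.
D = 2 × 50 × (1−f)/f ≈ 2 × 50 × 7.00000 ≈ 700.00 mg.

700 mg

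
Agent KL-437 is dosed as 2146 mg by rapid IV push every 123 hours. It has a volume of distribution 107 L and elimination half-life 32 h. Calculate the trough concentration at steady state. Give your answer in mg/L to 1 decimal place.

τ/t½ = 123/32 ≈ 3.8438, so fraction remaining f = (1/2)^(123/32) ≈ 0.0696.
At steady state, accumulation factor R = 1/(1 − e^(−kτ)) ≈ 1.0748.
Each bolus raises the concentration by D/Vd = 2146/107 ≈ 20.056 mg/L.
Steady-state peak Cmax,ss = C₀·R ≈ 20.056 × 1.0748 ≈ 21.556 mg/L.
Steady-state trough Cmin,ss = Cmax,ss·f ≈ 21.556 × 0.0696 ≈ 1.500 mg/L.

1.5 mg/L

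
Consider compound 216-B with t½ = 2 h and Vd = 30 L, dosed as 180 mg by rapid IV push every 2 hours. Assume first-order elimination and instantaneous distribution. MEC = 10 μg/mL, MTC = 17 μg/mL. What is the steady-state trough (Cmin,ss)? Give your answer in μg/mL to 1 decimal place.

6.0 μg/mL

The dosing interval is 1 half-life, so f = 2^(−1) = 0.5.
Accumulation ratio R = 1/(1 − f) = 1/0.5 = 2/1.
Single-dose peak C₀ = D/Vd = 180/30 = 6 μg/mL.
Steady-state peak Cmax,ss = C₀·R = 6 × 2/1 ≈ 12.000 μg/mL.
Steady-state trough Cmin,ss = Cmax,ss·f ≈ 12.000 × 0.5 ≈ 6.000 μg/mL.
Trough 6.0 μg/mL vs MEC 10 μg/mL: subtherapeutic.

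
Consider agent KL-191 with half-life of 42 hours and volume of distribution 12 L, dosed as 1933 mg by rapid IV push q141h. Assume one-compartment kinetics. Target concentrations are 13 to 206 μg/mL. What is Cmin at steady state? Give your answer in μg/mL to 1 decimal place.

Over one 141-h interval, 141/42 ≈ 3.3571 half-lives elapse, leaving f ≈ 0.0976 of each dose.
Each bolus raises the concentration by D/Vd = 1933/12 ≈ 161.083 μg/mL.
Steady-state trough Cmin,ss = C₀·f/(1−f) ≈ 161.083 × 0.0976/0.9024 ≈ 17.422 μg/mL.
Trough 17.4 μg/mL vs MEC 13 μg/mL: adequate.

17.4 μg/mL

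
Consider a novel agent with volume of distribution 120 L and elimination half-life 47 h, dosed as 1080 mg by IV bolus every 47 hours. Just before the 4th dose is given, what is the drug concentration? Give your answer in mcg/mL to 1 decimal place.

f = (1/2)^(τ/t½) = (1/2)^(47/47) ≈ 0.5000.
C₀ = D/Vd = 1080/120 ≈ 9.000 mcg/mL.
Before the 4th dose, 3 doses have been given. Superposition: Cmin = C₀·(f + f² + … + f^3).
≈ 9.000 × (0.5000 + 0.2500 + 0.1250) ≈ 9.000 × 0.8750 ≈ 7.875 mcg/mL.

7.9 mcg/mL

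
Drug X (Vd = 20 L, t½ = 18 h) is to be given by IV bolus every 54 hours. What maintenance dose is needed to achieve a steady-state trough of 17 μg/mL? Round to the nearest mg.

τ/t½ = 54/18 ≈ 3, so f = (1/2)^(54/18) ≈ 0.125000.
Cmin,ss = (D/Vd)·f/(1−f), so D = Cmin,ss·Vd·(1−f)/f.
D = 17 × 20 × (1−f)/f ≈ 17 × 20 × 7.00000 ≈ 2380.00 mg.

2380 mg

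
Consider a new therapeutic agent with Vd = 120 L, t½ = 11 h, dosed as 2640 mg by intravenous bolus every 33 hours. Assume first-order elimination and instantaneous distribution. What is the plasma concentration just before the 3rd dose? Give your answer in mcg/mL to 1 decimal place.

f = (1/2)^(τ/t½) = (1/2)^(33/11) ≈ 0.1250.
C₀ = D/Vd = 2640/120 ≈ 22.000 mcg/mL.
Before the 3rd dose, 2 doses have been given. Superposition: Cmin = C₀·(f + f²).
≈ 22.000 × (0.1250 + 0.0156) ≈ 22.000 × 0.1406 ≈ 3.093 mcg/mL.

3.1 mcg/mL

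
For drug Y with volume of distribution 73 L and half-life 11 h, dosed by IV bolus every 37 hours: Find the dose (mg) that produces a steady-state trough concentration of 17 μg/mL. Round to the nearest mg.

τ/t½ = 37/11 ≈ 3.3636, so f = (1/2)^(37/11) ≈ 0.097150.
Cmin,ss = (D/Vd)·f/(1−f), so D = Cmin,ss·Vd·(1−f)/f.
D = 17 × 73 × (1−f)/f ≈ 17 × 73 × 9.29336 ≈ 11533.06 mg.

11533 mg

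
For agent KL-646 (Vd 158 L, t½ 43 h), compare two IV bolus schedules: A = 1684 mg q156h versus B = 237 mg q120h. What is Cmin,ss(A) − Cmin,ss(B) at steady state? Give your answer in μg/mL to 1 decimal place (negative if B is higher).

Regimen A: f = (1/2)^(156/43) ≈ 0.0809; Cmin,ss = (1684/158)·f/(1−f) ≈ 0.938 μg/mL.
Regimen B: f = (1/2)^(120/43) ≈ 0.1445; Cmin,ss = (237/158)·f/(1−f) ≈ 0.253 μg/mL.
Difference ≈ 0.938 − 0.253 ≈ 0.685 μg/mL.

0.7 μg/mL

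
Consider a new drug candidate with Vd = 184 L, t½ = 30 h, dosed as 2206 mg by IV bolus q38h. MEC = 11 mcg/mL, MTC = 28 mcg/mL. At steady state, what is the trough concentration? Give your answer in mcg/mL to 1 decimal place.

Over one 38-h interval, 38/30 ≈ 1.2667 half-lives elapse, leaving f ≈ 0.4156 of each dose.
At steady state, accumulation factor R = 1/(1 − e^(−kτ)) ≈ 1.7112.
Single-dose peak C₀ = D/Vd = 2206/184 ≈ 11.989 mcg/mL.
Cmax,ss = C₀/(1 − f) ≈ 11.989/0.5844 ≈ 20.515 mcg/mL.
Steady-state trough Cmin,ss = Cmax,ss·f ≈ 20.515 × 0.4156 ≈ 8.526 mcg/mL.
Trough 8.5 mcg/mL vs MEC 11 mcg/mL: subtherapeutic.

8.5 mcg/mL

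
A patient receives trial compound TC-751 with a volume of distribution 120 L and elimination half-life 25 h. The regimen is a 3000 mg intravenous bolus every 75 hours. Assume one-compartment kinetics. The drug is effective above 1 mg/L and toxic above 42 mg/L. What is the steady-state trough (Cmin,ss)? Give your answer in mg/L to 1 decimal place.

The dosing interval is 3 half-lives, so f = 2^(−3) = 0.125.
Accumulation ratio R = 1/(1 − f) = 1/0.875 = 8/7.
Single-dose peak C₀ = D/Vd = 3000/120 = 25 mg/L.
Steady-state peak Cmax,ss = C₀·R = 25 × 8/7 ≈ 28.571 mg/L.
Steady-state trough Cmin,ss = Cmax,ss·f ≈ 28.571 × 0.125 ≈ 3.571 mg/L.
Trough 3.6 mg/L vs MEC 1 mg/L: adequate.

3.6 mg/L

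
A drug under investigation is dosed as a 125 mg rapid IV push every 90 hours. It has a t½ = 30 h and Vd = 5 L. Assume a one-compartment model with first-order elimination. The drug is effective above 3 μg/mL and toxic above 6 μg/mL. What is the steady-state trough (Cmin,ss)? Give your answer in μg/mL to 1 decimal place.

τ = 90 h = 3 half-lives, so f = (1/2)^3 = 0.125.
At steady state, R = 1/(1 − 0.125) = 8/7.
Single-dose peak C₀ = D/Vd = 125/5 = 25 μg/mL.
Steady-state peak Cmax,ss = C₀·R = 25 × 8/7 ≈ 28.571 μg/mL.
Steady-state trough Cmin,ss = Cmax,ss·f ≈ 28.571 × 0.125 ≈ 3.571 μg/mL.
Trough 3.6 μg/mL vs MEC 3 μg/mL: adequate.

3.6 μg/mL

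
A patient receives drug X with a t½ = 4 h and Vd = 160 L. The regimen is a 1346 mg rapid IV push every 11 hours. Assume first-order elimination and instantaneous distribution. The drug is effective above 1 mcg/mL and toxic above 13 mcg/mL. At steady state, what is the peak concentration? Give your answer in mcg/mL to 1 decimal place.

9.9 mcg/mL

τ/t½ = 11/4 ≈ 2.75, so fraction remaining f = (1/2)^(11/4) ≈ 0.1487.
At steady state, accumulation factor R = 1/(1 − e^(−kτ)) ≈ 1.1747.
Each bolus raises the concentration by D/Vd = 1346/160 ≈ 8.412 mcg/mL.
Steady-state peak Cmax,ss = C₀·R ≈ 8.412 × 1.1747 ≈ 9.882 mcg/mL.
Peak 9.9 mcg/mL vs MTC 13 mcg/mL: below toxic threshold.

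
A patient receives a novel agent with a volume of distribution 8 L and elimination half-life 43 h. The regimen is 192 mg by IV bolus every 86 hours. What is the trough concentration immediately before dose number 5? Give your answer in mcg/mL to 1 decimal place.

8.0 mcg/mL

f = (1/2)^(τ/t½) = (1/2)^(86/43) ≈ 0.2500.
C₀ = D/Vd = 192/8 ≈ 24.000 mcg/mL.
Before the 5th dose, 4 doses have been given. Superposition: Cmin = C₀·(f + f² + … + f^4).
≈ 24.000 × (0.2500 + 0.0625 + 0.0156 + 0.0039) ≈ 24.000 × 0.3320 ≈ 7.968 mcg/mL.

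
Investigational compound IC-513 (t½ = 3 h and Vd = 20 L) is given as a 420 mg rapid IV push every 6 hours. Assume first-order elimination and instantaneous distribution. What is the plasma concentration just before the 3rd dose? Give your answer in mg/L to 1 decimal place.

f = (1/2)^(τ/t½) = (1/2)^(6/3) ≈ 0.2500.
C₀ = D/Vd = 420/20 ≈ 21.000 mg/L.
Before the 3rd dose, 2 doses have been given. Superposition: Cmin = C₀·(f + f²).
≈ 21.000 × (0.2500 + 0.0625) ≈ 21.000 × 0.3125 ≈ 6.562 mg/L.

6.6 mg/L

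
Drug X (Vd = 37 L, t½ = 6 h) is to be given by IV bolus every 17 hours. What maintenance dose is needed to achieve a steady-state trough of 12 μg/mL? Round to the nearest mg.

2720 mg

τ/t½ = 17/6 ≈ 2.8333, so f = (1/2)^(17/6) ≈ 0.140308.
Cmin,ss = (D/Vd)·f/(1−f), so D = Cmin,ss·Vd·(1−f)/f.
D = 12 × 37 × (1−f)/f ≈ 12 × 37 × 6.12718 ≈ 2720.47 mg.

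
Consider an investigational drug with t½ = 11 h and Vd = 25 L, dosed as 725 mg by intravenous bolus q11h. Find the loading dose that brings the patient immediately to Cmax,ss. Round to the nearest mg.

f = (1/2)^(11/11) ≈ 0.500000; accumulation ratio R = 1/(1−f) ≈ 2.00000.
Loading dose to hit Cmax,ss on first dose: D_load = D_maint·R ≈ 725 × 2.00000 ≈ 1450.00 mg.

1450 mg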